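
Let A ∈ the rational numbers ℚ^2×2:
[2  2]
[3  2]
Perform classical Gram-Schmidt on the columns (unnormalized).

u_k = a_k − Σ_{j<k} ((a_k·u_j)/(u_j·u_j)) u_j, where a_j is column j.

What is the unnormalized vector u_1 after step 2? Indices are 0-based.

u_1 = (6/13, -4/13)

Step 1: u_0 = a_0 = (2, 3).
Step 2: u_1 = a_1 − (10/13)·u_0 = (6/13, -4/13).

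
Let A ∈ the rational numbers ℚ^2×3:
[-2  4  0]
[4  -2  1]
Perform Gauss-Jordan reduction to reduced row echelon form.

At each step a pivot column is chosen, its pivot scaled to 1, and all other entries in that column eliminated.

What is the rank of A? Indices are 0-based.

rank = 2

step 1: normalize row 0 (÷-2) = (1, -2, 0)
  row 1: subtract 4×row0 = (0, 6, 1)
step 2: normalize row 1 (÷6) = (0, 1, 1/6)
  row 0: subtract -2×row1 = (1, 0, 1/3)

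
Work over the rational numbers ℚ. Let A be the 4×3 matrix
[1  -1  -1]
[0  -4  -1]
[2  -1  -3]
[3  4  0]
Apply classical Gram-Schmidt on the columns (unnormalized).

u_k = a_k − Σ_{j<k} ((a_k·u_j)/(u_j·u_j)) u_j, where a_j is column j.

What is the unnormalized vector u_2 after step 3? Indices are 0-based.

u_2 = (18/79, 61/79, -78/79, 46/79)

Step 1: u_0 = a_0 = (1, 0, 2, 3).
Step 2: u_1 = a_1 − (9/14)·u_0 = (-23/14, -4, -16/7, 29/14).
Step 3: u_2 = a_2 − (-1/2)·u_0 − (35/79)·u_1 = (18/79, 61/79, -78/79, 46/79).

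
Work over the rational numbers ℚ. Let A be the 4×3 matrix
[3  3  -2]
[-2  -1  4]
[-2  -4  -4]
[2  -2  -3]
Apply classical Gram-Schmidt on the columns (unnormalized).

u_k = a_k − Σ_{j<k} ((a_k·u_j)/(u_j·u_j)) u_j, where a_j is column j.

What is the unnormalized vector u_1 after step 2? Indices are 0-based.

Step 1: u_0 = a_0 = (3, -2, -2, 2).
Step 2: u_1 = a_1 − (5/7)·u_0 = (6/7, 3/7, -18/7, -24/7).

u_1 = (6/7, 3/7, -18/7, -24/7)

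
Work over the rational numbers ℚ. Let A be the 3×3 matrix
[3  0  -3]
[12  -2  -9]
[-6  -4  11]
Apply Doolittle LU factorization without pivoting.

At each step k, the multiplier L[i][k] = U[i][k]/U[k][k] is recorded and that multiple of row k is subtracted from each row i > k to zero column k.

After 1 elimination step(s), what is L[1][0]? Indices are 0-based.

k=0: U[0][0]=3
  eliminate (1,0): mult=4, new row 1: (0, -2, 3); set L[1][0]=4
  eliminate (2,0): mult=-2, new row 2: (0, -4, 5); set L[2][0]=-2

L[1][0] = 4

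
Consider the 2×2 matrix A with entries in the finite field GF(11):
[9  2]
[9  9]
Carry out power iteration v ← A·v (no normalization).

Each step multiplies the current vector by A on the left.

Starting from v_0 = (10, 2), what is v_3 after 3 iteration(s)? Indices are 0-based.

v_3 = (5, 4)

v_0 = (10, 2).
v_1 = A·v_0 = (6, 9).
v_2 = A·v_1 = (6, 3).
v_3 = A·v_2 = (5, 4).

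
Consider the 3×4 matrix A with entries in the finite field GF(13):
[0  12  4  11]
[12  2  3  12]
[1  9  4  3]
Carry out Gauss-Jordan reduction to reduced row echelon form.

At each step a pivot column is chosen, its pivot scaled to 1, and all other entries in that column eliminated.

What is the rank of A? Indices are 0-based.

pivot(0,0): swap R0↔R1
pivot(0,0)=12: scale R0 → (1, 11, 10, 1)
  clear (2,0): R2 −= (1)R0 → (0, 11, 7, 2)
pivot(1,1)=12: scale R1 → (0, 1, 9, 2)
  clear (0,1): R0 −= (11)R1 → (1, 0, 2, 5)
  clear (2,1): R2 −= (11)R1 → (0, 0, 12, 6)
pivot(2,2)=12: scale R2 → (0, 0, 1, 7)
  clear (0,2): R0 −= (2)R2 → (1, 0, 0, 4)
  clear (1,2): R1 −= (9)R2 → (0, 1, 0, 4)

rank = 3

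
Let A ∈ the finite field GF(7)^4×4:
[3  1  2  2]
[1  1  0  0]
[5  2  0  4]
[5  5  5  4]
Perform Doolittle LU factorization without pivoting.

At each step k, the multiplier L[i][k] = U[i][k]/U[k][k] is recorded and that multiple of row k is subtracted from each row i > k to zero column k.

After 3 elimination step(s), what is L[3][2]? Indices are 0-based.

L[3][2] = 3

Step 1: pivot at (0,0) is 3.
  row1 ← row1 − (5)·row0  ⇒  L[1][0]=5, U row1=(0, 3, 4, 4)
  row2 ← row2 − (4)·row0  ⇒  L[2][0]=4, U row2=(0, 5, 6, 3)
  row3 ← row3 − (4)·row0  ⇒  L[3][0]=4, U row3=(0, 1, 4, 3)
Step 2: pivot at (1,1) is 3.
  row2 ← row2 − (4)·row1  ⇒  L[2][1]=4, U row2=(0, 0, 4, 1)
  row3 ← row3 − (5)·row1  ⇒  L[3][1]=5, U row3=(0, 0, 5, 4)
Step 3: pivot at (2,2) is 4.
  row3 ← row3 − (3)·row2  ⇒  L[3][2]=3, U row3=(0, 0, 0, 1)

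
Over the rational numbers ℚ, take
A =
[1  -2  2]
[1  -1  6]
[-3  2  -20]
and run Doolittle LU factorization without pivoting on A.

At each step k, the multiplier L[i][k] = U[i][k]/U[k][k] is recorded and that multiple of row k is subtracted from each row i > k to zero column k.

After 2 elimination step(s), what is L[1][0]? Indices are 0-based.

k=0: U[0][0]=1
  eliminate (1,0): mult=1, new row 1: (0, 1, 4); set L[1][0]=1
  eliminate (2,0): mult=-3, new row 2: (0, -4, -14); set L[2][0]=-3
k=1: U[1][1]=1
  eliminate (2,1): mult=-4, new row 2: (0, 0, 2); set L[2][1]=-4

L[1][0] = 1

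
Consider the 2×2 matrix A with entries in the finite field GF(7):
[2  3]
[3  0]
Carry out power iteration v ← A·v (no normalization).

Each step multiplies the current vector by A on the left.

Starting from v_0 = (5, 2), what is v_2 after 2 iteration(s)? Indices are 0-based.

v_2 = (0, 6)

v_0 = (5, 2).
v_1 = A·v_0 = (2, 1).
v_2 = A·v_1 = (0, 6).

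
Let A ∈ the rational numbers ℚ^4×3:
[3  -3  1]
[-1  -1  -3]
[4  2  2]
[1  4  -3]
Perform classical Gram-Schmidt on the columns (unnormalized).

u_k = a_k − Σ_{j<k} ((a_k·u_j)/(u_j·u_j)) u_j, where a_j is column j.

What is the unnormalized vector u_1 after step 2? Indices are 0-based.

Step 1: u_0 = a_0 = (3, -1, 4, 1).
Step 2: u_1 = a_1 − (4/27)·u_0 = (-31/9, -23/27, 38/27, 104/27).

u_1 = (-31/9, -23/27, 38/27, 104/27)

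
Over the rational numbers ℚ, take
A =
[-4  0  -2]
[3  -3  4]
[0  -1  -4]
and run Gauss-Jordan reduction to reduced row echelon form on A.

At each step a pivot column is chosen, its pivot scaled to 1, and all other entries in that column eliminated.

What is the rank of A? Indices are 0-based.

rank = 3

pivot(0,0)=-4: scale R0 → (1, 0, 1/2)
  clear (1,0): R1 −= (3)R0 → (0, -3, 5/2)
pivot(1,1)=-3: scale R1 → (0, 1, -5/6)
  clear (2,1): R2 −= (-1)R1 → (0, 0, -29/6)
pivot(2,2)=-29/6: scale R2 → (0, 0, 1)
  clear (0,2): R0 −= (1/2)R2 → (1, 0, 0)
  clear (1,2): R1 −= (-5/6)R2 → (0, 1, 0)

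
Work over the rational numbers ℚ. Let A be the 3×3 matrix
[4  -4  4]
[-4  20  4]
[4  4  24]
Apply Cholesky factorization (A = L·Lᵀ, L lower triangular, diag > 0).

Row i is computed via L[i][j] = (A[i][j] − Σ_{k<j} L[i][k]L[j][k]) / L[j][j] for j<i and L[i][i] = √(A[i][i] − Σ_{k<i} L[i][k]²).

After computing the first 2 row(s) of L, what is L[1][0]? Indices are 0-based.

Step 1: L[0][0] = √(4) = 2.
  L[1][0] = (-4) / L[0][0] = -2.
Step 2: L[1][1] = √(16) = 4.

L[1][0] = -2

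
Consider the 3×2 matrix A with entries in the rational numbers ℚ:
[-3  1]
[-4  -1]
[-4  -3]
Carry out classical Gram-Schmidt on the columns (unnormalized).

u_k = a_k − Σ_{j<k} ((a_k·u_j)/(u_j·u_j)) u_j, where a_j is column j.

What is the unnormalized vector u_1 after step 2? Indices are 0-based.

u_1 = (80/41, 11/41, -71/41)

Step 1: u_0 = a_0 = (-3, -4, -4).
Step 2: u_1 = a_1 − (13/41)·u_0 = (80/41, 11/41, -71/41).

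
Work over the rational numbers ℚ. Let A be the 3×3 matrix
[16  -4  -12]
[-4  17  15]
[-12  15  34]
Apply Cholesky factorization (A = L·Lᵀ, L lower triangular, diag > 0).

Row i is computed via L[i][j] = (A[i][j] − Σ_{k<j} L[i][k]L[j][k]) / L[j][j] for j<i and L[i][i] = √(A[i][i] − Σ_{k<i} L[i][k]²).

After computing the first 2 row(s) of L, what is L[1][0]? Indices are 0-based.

Step 1: L[0][0] = √(16) = 4.
  L[1][0] = (-4) / L[0][0] = -1.
Step 2: L[1][1] = √(16) = 4.

L[1][0] = -1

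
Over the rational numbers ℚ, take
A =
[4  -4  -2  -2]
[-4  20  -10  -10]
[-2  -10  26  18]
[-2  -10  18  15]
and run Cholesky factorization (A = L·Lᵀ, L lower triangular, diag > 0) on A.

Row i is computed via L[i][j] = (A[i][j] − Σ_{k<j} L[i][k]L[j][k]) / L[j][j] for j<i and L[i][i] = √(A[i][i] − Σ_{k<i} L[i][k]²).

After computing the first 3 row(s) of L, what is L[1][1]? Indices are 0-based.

L[1][1] = 4

Step 1: L[0][0] = √(4) = 2.
  L[1][0] = (-4) / L[0][0] = -2.
Step 2: L[1][1] = √(16) = 4.
  L[2][0] = (-2) / L[0][0] = -1.
  L[2][1] = (-12) / L[1][1] = -3.
Step 3: L[2][2] = √(16) = 4.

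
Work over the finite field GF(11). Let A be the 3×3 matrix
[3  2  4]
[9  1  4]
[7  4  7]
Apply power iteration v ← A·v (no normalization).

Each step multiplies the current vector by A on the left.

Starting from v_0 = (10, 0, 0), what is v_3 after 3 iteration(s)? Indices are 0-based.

v_0 = (10, 0, 0).
v_1 = A·v_0 = (8, 2, 4).
v_2 = A·v_1 = (0, 2, 4).
v_3 = A·v_2 = (9, 7, 3).

v_3 = (9, 7, 3)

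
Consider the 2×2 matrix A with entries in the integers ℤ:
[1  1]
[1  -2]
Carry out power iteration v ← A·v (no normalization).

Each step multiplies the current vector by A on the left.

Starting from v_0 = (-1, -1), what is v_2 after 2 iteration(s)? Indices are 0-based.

v_0 = (-1, -1).
v_1 = A·v_0 = (-2, 1).
v_2 = A·v_1 = (-1, -4).

v_2 = (-1, -4)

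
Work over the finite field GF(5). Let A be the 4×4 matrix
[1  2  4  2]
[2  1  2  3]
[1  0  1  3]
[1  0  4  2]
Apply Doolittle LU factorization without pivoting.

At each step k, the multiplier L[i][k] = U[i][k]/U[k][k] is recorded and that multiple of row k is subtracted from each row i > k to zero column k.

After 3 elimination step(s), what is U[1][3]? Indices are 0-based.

U[1][3] = 4

k=0: U[0][0]=1
  eliminate (1,0): mult=2, new row 1: (0, 2, 4, 4); set L[1][0]=2
  eliminate (2,0): mult=1, new row 2: (0, 3, 2, 1); set L[2][0]=1
  eliminate (3,0): mult=1, new row 3: (0, 3, 0, 0); set L[3][0]=1
k=1: U[1][1]=2
  eliminate (2,1): mult=4, new row 2: (0, 0, 1, 0); set L[2][1]=4
  eliminate (3,1): mult=4, new row 3: (0, 0, 4, 4); set L[3][1]=4
k=2: U[2][2]=1
  eliminate (3,2): mult=4, new row 3: (0, 0, 0, 4); set L[3][2]=4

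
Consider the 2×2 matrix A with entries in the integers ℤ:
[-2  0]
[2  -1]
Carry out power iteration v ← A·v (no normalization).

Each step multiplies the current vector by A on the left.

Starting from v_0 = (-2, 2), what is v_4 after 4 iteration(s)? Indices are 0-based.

v_0 = (-2, 2).
v_1 = A·v_0 = (4, -6).
v_2 = A·v_1 = (-8, 14).
v_3 = A·v_2 = (16, -30).
v_4 = A·v_3 = (-32, 62).

v_4 = (-32, 62)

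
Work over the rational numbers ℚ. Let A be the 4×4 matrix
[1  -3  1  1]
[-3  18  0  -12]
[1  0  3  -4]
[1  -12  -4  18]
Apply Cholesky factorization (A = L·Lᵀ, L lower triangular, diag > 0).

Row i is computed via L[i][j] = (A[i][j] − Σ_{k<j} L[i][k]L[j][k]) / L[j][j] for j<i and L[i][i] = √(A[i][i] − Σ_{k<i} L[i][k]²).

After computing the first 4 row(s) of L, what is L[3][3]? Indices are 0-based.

L[3][3] = 2

Step 1: L[0][0] = √(1) = 1.
  L[1][0] = (-3) / L[0][0] = -3.
Step 2: L[1][1] = √(9) = 3.
  L[2][0] = (1) / L[0][0] = 1.
  L[2][1] = (3) / L[1][1] = 1.
Step 3: L[2][2] = √(1) = 1.
  L[3][0] = (1) / L[0][0] = 1.
  L[3][1] = (-9) / L[1][1] = -3.
  L[3][2] = (-2) / L[2][2] = -2.
Step 4: L[3][3] = √(4) = 2.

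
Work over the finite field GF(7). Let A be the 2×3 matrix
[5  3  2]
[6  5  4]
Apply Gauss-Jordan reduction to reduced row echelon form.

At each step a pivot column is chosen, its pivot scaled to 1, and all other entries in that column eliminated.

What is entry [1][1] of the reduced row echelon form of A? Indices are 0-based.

[1] R0 /= 5  ⇒  (1, 2, 6)
     R1 -= 6·R0  ⇒  (0, 0, 3)
column 1 empty below row 1
[2] R1 /= 3  ⇒  (0, 0, 1)
     R0 -= 6·R1  ⇒  (1, 2, 0)

M[1][1] = 0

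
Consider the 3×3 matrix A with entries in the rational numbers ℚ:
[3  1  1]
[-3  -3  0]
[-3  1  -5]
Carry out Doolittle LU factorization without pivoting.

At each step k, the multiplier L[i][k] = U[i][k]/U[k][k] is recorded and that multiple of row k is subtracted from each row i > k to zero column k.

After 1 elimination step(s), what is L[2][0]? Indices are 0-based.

L[2][0] = -1

k=0: U[0][0]=3
  eliminate (1,0): mult=-1, new row 1: (0, -2, 1); set L[1][0]=-1
  eliminate (2,0): mult=-1, new row 2: (0, 2, -4); set L[2][0]=-1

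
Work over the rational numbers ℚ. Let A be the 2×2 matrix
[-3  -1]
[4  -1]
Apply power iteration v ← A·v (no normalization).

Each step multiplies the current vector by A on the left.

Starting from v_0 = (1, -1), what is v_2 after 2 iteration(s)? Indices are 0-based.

v_2 = (1, -13)

v_0 = (1, -1).
v_1 = A·v_0 = (-2, 5).
v_2 = A·v_1 = (1, -13).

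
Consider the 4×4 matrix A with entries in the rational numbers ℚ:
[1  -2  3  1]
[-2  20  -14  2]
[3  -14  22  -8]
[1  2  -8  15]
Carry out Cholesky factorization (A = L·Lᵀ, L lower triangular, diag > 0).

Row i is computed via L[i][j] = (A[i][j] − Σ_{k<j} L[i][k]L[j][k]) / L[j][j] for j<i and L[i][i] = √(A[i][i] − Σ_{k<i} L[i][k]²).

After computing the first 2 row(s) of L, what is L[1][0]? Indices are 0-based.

L[1][0] = -2

Step 1: L[0][0] = √(1) = 1.
  L[1][0] = (-2) / L[0][0] = -2.
Step 2: L[1][1] = √(16) = 4.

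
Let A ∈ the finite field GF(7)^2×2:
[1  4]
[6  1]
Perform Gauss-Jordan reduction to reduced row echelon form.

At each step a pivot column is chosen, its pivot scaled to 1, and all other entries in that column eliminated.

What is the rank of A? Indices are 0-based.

rank = 2

pivot(0,0)=1: scale R0 → (1, 4)
  clear (1,0): R1 −= (6)R0 → (0, 5)
pivot(1,1)=5: scale R1 → (0, 1)
  clear (0,1): R0 −= (4)R1 → (1, 0)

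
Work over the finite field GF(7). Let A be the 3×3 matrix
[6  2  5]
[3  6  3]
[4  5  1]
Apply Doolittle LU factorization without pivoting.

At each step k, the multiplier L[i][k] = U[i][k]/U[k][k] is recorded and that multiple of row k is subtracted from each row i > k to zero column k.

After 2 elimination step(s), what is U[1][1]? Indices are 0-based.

Step 1: pivot at (0,0) is 6.
  row1 ← row1 − (4)·row0  ⇒  L[1][0]=4, U row1=(0, 5, 4)
  row2 ← row2 − (3)·row0  ⇒  L[2][0]=3, U row2=(0, 6, 0)
Step 2: pivot at (1,1) is 5.
  row2 ← row2 − (4)·row1  ⇒  L[2][1]=4, U row2=(0, 0, 5)

U[1][1] = 5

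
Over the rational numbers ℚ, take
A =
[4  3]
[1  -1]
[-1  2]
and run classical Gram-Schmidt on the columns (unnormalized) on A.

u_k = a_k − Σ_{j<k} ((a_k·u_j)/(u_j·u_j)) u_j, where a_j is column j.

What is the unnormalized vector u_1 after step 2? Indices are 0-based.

u_1 = (1, -3/2, 5/2)

Step 1: u_0 = a_0 = (4, 1, -1).
Step 2: u_1 = a_1 − (1/2)·u_0 = (1, -3/2, 5/2).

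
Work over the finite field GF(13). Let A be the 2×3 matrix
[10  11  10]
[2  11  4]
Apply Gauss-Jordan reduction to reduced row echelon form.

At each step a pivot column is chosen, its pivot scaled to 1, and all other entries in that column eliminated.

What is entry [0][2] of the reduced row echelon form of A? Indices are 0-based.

M[0][2] = 4

step 1: normalize row 0 (÷10) = (1, 5, 1)
  row 1: subtract 2×row0 = (0, 1, 2)
step 2: normalize row 1 (÷1) = (0, 1, 2)
  row 0: subtract 5×row1 = (1, 0, 4)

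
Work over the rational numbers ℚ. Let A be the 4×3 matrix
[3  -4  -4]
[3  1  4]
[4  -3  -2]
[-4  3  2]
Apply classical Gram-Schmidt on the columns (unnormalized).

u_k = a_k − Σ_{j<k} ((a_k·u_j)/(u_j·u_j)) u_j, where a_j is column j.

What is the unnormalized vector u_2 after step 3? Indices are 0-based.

u_2 = (156/661, 84/661, -90/661, 90/661)

Step 1: u_0 = a_0 = (3, 3, 4, -4).
Step 2: u_1 = a_1 − (-33/50)·u_0 = (-101/50, 149/50, -9/25, 9/25).
Step 3: u_2 = a_2 − (-8/25)·u_0 − (1072/661)·u_1 = (156/661, 84/661, -90/661, 90/661).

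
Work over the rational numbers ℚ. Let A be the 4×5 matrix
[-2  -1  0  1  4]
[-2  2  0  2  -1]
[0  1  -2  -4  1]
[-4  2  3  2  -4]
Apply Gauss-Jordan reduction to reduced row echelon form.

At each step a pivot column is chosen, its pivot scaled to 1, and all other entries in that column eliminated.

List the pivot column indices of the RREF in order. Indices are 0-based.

pivot columns: 0, 1, 2, 3

step 1: normalize row 0 (÷-2) = (1, 1/2, 0, -1/2, -2)
  row 1: subtract -2×row0 = (0, 3, 0, 1, -5)
  row 3: subtract -4×row0 = (0, 4, 3, 0, -12)
step 2: normalize row 1 (÷3) = (0, 1, 0, 1/3, -5/3)
  row 0: subtract 1/2×row1 = (1, 0, 0, -2/3, -7/6)
  row 2: subtract 1×row1 = (0, 0, -2, -13/3, 8/3)
  row 3: subtract 4×row1 = (0, 0, 3, -4/3, -16/3)
step 3: normalize row 2 (÷-2) = (0, 0, 1, 13/6, -4/3)
  row 3: subtract 3×row2 = (0, 0, 0, -47/6, -4/3)
step 4: normalize row 3 (÷-47/6) = (0, 0, 0, 1, 8/47)
  row 0: subtract -2/3×row3 = (1, 0, 0, 0, -99/94)
  row 1: subtract 1/3×row3 = (0, 1, 0, 0, -81/47)
  row 2: subtract 13/6×row3 = (0, 0, 1, 0, -80/47)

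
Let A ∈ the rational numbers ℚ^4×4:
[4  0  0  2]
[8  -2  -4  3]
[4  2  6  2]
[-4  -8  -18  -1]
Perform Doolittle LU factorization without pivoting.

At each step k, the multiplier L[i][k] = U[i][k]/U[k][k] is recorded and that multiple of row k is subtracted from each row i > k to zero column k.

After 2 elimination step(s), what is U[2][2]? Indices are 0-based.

Step 1: pivot at (0,0) is 4.
  row1 ← row1 − (2)·row0  ⇒  L[1][0]=2, U row1=(0, -2, -4, -1)
  row2 ← row2 − (1)·row0  ⇒  L[2][0]=1, U row2=(0, 2, 6, 0)
  row3 ← row3 − (-1)·row0  ⇒  L[3][0]=-1, U row3=(0, -8, -18, 1)
Step 2: pivot at (1,1) is -2.
  row2 ← row2 − (-1)·row1  ⇒  L[2][1]=-1, U row2=(0, 0, 2, -1)
  row3 ← row3 − (4)·row1  ⇒  L[3][1]=4, U row3=(0, 0, -2, 5)

U[2][2] = 2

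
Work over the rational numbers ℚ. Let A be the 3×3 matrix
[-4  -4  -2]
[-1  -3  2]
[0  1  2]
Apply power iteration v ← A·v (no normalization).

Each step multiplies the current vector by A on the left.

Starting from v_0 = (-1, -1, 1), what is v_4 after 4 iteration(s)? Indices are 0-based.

v_4 = (-1604, -680, 120)

v_0 = (-1, -1, 1).
v_1 = A·v_0 = (6, 6, 1).
v_2 = A·v_1 = (-50, -22, 8).
v_3 = A·v_2 = (272, 132, -6).
v_4 = A·v_3 = (-1604, -680, 120).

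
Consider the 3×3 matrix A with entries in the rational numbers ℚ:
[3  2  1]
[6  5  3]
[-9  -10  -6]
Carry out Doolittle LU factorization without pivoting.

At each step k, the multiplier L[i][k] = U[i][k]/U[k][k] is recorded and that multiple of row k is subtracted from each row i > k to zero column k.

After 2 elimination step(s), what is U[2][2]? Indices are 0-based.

U[2][2] = 1

[col 0] pivot 3
  R1 -= 2*R0 → (0, 1, 1)  (L[1][0] := 2)
  R2 -= -3*R0 → (0, -4, -3)  (L[2][0] := -3)
[col 1] pivot 1
  R2 -= -4*R1 → (0, 0, 1)  (L[2][1] := -4)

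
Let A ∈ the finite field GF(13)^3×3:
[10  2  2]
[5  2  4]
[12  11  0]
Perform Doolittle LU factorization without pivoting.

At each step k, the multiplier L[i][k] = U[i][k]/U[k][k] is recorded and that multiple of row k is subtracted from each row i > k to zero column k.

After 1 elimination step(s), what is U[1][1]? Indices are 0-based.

U[1][1] = 1

[col 0] pivot 10
  R1 -= 7*R0 → (0, 1, 3)  (L[1][0] := 7)
  R2 -= 9*R0 → (0, 6, 8)  (L[2][0] := 9)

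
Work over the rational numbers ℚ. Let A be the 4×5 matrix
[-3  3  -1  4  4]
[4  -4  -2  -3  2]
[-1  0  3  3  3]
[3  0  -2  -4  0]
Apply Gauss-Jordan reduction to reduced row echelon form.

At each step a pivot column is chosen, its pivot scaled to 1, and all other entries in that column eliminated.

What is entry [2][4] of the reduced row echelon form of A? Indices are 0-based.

step 1: normalize row 0 (÷-3) = (1, -1, 1/3, -4/3, -4/3)
  row 1: subtract 4×row0 = (0, 0, -10/3, 7/3, 22/3)
  row 2: subtract -1×row0 = (0, -1, 10/3, 5/3, 5/3)
  row 3: subtract 3×row0 = (0, 3, -3, 0, 4)
step 2: exchange rows 1,2
step 2: normalize row 1 (÷-1) = (0, 1, -10/3, -5/3, -5/3)
  row 0: subtract -1×row1 = (1, 0, -3, -3, -3)
  row 3: subtract 3×row1 = (0, 0, 7, 5, 9)
step 3: normalize row 2 (÷-10/3) = (0, 0, 1, -7/10, -11/5)
  row 0: subtract -3×row2 = (1, 0, 0, -51/10, -48/5)
  row 1: subtract -10/3×row2 = (0, 1, 0, -4, -9)
  row 3: subtract 7×row2 = (0, 0, 0, 99/10, 122/5)
step 4: normalize row 3 (÷99/10) = (0, 0, 0, 1, 244/99)
  row 0: subtract -51/10×row3 = (1, 0, 0, 0, 98/33)
  row 1: subtract -4×row3 = (0, 1, 0, 0, 85/99)
  row 2: subtract -7/10×row3 = (0, 0, 1, 0, -47/99)

M[2][4] = -47/99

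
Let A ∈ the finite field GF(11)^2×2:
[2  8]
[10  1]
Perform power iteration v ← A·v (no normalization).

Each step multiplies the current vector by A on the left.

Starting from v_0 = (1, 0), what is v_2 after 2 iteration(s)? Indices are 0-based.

v_2 = (7, 8)

v_0 = (1, 0).
v_1 = A·v_0 = (2, 10).
v_2 = A·v_1 = (7, 8).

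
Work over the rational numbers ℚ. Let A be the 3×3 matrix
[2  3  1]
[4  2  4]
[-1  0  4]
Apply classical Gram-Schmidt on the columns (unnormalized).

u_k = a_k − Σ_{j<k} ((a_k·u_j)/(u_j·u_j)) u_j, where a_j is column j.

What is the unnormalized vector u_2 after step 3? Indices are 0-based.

Step 1: u_0 = a_0 = (2, 4, -1).
Step 2: u_1 = a_1 − (2/3)·u_0 = (5/3, -2/3, 2/3).
Step 3: u_2 = a_2 − (2/3)·u_0 − (5/11)·u_1 = (-12/11, 18/11, 48/11).

u_2 = (-12/11, 18/11, 48/11)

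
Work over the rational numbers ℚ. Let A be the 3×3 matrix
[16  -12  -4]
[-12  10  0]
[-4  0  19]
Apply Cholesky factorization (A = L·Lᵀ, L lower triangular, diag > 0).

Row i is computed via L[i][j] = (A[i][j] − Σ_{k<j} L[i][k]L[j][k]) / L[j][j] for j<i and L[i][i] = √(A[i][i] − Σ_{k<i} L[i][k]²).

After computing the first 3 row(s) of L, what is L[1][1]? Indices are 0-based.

L[1][1] = 1

Step 1: L[0][0] = √(16) = 4.
  L[1][0] = (-12) / L[0][0] = -3.
Step 2: L[1][1] = √(1) = 1.
  L[2][0] = (-4) / L[0][0] = -1.
  L[2][1] = (-3) / L[1][1] = -3.
Step 3: L[2][2] = √(9) = 3.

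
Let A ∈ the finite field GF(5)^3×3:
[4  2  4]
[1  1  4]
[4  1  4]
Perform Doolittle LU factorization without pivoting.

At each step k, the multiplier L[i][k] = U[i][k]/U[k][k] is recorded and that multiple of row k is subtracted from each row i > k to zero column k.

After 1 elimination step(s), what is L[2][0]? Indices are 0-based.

L[2][0] = 1

k=0: U[0][0]=4
  eliminate (1,0): mult=4, new row 1: (0, 3, 3); set L[1][0]=4
  eliminate (2,0): mult=1, new row 2: (0, 4, 0); set L[2][0]=1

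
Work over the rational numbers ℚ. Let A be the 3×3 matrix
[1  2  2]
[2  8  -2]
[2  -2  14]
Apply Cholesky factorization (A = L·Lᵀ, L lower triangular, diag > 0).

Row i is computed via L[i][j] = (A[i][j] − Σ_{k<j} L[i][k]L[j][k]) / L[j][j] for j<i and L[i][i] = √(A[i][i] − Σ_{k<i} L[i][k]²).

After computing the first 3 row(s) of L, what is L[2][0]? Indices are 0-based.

Step 1: L[0][0] = √(1) = 1.
  L[1][0] = (2) / L[0][0] = 2.
Step 2: L[1][1] = √(4) = 2.
  L[2][0] = (2) / L[0][0] = 2.
  L[2][1] = (-6) / L[1][1] = -3.
Step 3: L[2][2] = √(1) = 1.

L[2][0] = 2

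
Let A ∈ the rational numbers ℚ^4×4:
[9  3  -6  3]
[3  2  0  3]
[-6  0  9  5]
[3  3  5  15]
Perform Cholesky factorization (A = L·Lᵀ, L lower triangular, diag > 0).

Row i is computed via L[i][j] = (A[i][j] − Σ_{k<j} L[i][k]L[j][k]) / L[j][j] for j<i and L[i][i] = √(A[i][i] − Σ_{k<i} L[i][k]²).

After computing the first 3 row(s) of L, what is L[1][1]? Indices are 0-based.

L[1][1] = 1

Step 1: L[0][0] = √(9) = 3.
  L[1][0] = (3) / L[0][0] = 1.
Step 2: L[1][1] = √(1) = 1.
  L[2][0] = (-6) / L[0][0] = -2.
  L[2][1] = (2) / L[1][1] = 2.
Step 3: L[2][2] = √(1) = 1.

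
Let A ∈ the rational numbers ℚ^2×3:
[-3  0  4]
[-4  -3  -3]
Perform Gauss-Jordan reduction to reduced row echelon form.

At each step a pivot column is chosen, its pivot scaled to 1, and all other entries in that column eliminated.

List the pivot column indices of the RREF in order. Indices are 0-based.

pivot columns: 0, 1

pivot(0,0)=-3: scale R0 → (1, 0, -4/3)
  clear (1,0): R1 −= (-4)R0 → (0, -3, -25/3)
pivot(1,1)=-3: scale R1 → (0, 1, 25/9)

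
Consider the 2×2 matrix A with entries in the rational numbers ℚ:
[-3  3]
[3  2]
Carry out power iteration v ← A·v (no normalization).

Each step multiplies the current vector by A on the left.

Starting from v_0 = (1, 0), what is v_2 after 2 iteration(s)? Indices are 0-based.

v_0 = (1, 0).
v_1 = A·v_0 = (-3, 3).
v_2 = A·v_1 = (18, -3).

v_2 = (18, -3)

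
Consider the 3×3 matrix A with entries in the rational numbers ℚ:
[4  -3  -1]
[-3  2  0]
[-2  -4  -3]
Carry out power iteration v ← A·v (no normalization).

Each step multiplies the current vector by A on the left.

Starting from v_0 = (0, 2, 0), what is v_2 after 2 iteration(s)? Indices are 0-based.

v_2 = (-28, 26, 20)

v_0 = (0, 2, 0).
v_1 = A·v_0 = (-6, 4, -8).
v_2 = A·v_1 = (-28, 26, 20).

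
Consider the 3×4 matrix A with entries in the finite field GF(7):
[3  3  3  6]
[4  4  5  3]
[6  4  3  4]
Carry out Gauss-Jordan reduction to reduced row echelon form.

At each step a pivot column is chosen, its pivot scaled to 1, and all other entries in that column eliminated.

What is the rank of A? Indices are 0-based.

[1] R0 /= 3  ⇒  (1, 1, 1, 2)
     R1 -= 4·R0  ⇒  (0, 0, 1, 2)
     R2 -= 6·R0  ⇒  (0, 5, 4, 6)
[2] R1 <-> R2
[2] R1 /= 5  ⇒  (0, 1, 5, 4)
     R0 -= 1·R1  ⇒  (1, 0, 3, 5)
[3] R2 /= 1  ⇒  (0, 0, 1, 2)
     R0 -= 3·R2  ⇒  (1, 0, 0, 6)
     R1 -= 5·R2  ⇒  (0, 1, 0, 1)

rank = 3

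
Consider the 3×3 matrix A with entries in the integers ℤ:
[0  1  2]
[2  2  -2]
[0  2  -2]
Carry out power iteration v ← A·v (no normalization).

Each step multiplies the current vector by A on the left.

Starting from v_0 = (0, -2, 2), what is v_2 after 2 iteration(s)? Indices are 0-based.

v_2 = (-24, 4, 0)

v_0 = (0, -2, 2).
v_1 = A·v_0 = (2, -8, -8).
v_2 = A·v_1 = (-24, 4, 0).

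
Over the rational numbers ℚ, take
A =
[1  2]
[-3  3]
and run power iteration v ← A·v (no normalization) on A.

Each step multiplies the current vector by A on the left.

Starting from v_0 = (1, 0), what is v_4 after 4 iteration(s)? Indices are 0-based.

v_4 = (-71, 24)

v_0 = (1, 0).
v_1 = A·v_0 = (1, -3).
v_2 = A·v_1 = (-5, -12).
v_3 = A·v_2 = (-29, -21).
v_4 = A·v_3 = (-71, 24).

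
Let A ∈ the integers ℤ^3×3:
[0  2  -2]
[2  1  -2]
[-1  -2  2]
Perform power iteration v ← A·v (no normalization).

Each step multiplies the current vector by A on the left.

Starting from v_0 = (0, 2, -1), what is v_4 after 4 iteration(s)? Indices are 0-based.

v_4 = (496, 592, -604)

v_0 = (0, 2, -1).
v_1 = A·v_0 = (6, 4, -6).
v_2 = A·v_1 = (20, 28, -26).
v_3 = A·v_2 = (108, 120, -128).
v_4 = A·v_3 = (496, 592, -604).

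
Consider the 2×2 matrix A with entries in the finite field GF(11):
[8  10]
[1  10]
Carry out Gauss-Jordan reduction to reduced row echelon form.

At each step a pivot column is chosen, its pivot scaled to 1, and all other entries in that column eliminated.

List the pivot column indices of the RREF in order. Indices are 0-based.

pivot columns: 0, 1

step 1: normalize row 0 (÷8) = (1, 4)
  row 1: subtract 1×row0 = (0, 6)
step 2: normalize row 1 (÷6) = (0, 1)
  row 0: subtract 4×row1 = (1, 0)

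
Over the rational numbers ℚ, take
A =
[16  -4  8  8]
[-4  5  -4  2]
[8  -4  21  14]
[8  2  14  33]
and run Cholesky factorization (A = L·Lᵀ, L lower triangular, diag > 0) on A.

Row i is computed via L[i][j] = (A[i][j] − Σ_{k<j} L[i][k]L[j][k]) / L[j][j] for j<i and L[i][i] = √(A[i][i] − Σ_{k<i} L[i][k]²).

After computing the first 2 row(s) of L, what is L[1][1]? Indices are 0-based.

Step 1: L[0][0] = √(16) = 4.
  L[1][0] = (-4) / L[0][0] = -1.
Step 2: L[1][1] = √(4) = 2.

L[1][1] = 2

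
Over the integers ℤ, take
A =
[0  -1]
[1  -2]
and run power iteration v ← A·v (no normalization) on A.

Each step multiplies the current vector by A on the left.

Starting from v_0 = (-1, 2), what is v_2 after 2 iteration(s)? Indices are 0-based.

v_0 = (-1, 2).
v_1 = A·v_0 = (-2, -5).
v_2 = A·v_1 = (5, 8).

v_2 = (5, 8)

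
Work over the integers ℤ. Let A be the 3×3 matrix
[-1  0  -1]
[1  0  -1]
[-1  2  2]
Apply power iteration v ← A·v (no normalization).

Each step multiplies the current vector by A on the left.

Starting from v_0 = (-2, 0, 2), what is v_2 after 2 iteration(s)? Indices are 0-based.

v_2 = (-6, -6, 4)

v_0 = (-2, 0, 2).
v_1 = A·v_0 = (0, -4, 6).
v_2 = A·v_1 = (-6, -6, 4).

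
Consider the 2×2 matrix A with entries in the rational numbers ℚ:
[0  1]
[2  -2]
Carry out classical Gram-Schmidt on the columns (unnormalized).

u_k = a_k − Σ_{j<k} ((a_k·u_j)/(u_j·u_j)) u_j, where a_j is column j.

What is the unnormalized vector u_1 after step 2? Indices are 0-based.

Step 1: u_0 = a_0 = (0, 2).
Step 2: u_1 = a_1 − (-1)·u_0 = (1, 0).

u_1 = (1, 0)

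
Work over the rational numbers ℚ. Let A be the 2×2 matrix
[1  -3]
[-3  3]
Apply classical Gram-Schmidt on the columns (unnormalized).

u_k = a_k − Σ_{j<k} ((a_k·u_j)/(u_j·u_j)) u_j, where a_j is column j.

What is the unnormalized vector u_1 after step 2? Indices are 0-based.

u_1 = (-9/5, -3/5)

Step 1: u_0 = a_0 = (1, -3).
Step 2: u_1 = a_1 − (-6/5)·u_0 = (-9/5, -3/5).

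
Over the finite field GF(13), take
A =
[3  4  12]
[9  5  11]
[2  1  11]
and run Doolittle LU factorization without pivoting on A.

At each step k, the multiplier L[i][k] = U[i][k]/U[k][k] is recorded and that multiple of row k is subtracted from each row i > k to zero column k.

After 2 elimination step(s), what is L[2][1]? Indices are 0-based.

k=0: U[0][0]=3
  eliminate (1,0): mult=3, new row 1: (0, 6, 1); set L[1][0]=3
  eliminate (2,0): mult=5, new row 2: (0, 7, 3); set L[2][0]=5
k=1: U[1][1]=6
  eliminate (2,1): mult=12, new row 2: (0, 0, 4); set L[2][1]=12

L[2][1] = 12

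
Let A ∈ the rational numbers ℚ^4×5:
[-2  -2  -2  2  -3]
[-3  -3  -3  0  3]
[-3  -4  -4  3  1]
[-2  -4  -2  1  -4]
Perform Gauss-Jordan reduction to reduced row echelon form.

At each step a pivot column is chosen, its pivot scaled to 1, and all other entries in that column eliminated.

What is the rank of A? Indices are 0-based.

[1] R0 /= -2  ⇒  (1, 1, 1, -1, 3/2)
     R1 -= -3·R0  ⇒  (0, 0, 0, -3, 15/2)
     R2 -= -3·R0  ⇒  (0, -1, -1, 0, 11/2)
     R3 -= -2·R0  ⇒  (0, -2, 0, -1, -1)
[2] R1 <-> R2
[2] R1 /= -1  ⇒  (0, 1, 1, 0, -11/2)
     R0 -= 1·R1  ⇒  (1, 0, 0, -1, 7)
     R3 -= -2·R1  ⇒  (0, 0, 2, -1, -12)
[3] R2 <-> R3
[3] R2 /= 2  ⇒  (0, 0, 1, -1/2, -6)
     R1 -= 1·R2  ⇒  (0, 1, 0, 1/2, 1/2)
[4] R3 /= -3  ⇒  (0, 0, 0, 1, -5/2)
     R0 -= -1·R3  ⇒  (1, 0, 0, 0, 9/2)
     R1 -= 1/2·R3  ⇒  (0, 1, 0, 0, 7/4)
     R2 -= -1/2·R3  ⇒  (0, 0, 1, 0, -29/4)

rank = 4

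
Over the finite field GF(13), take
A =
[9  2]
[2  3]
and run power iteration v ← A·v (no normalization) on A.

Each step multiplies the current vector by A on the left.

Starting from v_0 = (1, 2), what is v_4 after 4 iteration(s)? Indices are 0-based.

v_4 = (12, 7)

v_0 = (1, 2).
v_1 = A·v_0 = (0, 8).
v_2 = A·v_1 = (3, 11).
v_3 = A·v_2 = (10, 0).
v_4 = A·v_3 = (12, 7).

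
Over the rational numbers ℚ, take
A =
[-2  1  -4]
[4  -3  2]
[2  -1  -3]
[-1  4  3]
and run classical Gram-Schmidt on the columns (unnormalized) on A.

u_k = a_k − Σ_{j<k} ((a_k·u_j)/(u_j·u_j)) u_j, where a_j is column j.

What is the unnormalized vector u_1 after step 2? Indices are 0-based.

Step 1: u_0 = a_0 = (-2, 4, 2, -1).
Step 2: u_1 = a_1 − (-4/5)·u_0 = (-3/5, 1/5, 3/5, 16/5).

u_1 = (-3/5, 1/5, 3/5, 16/5)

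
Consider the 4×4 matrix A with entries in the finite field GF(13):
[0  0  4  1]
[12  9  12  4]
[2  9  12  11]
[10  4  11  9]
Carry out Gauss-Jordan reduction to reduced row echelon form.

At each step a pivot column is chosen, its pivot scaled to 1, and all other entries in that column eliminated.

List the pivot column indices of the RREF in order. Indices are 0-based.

step 1: exchange rows 0,1
step 1: normalize row 0 (÷12) = (1, 4, 1, 9)
  row 2: subtract 2×row0 = (0, 1, 10, 6)
  row 3: subtract 10×row0 = (0, 3, 1, 10)
step 2: exchange rows 1,2
step 2: normalize row 1 (÷1) = (0, 1, 10, 6)
  row 0: subtract 4×row1 = (1, 0, 0, 11)
  row 3: subtract 3×row1 = (0, 0, 10, 5)
step 3: normalize row 2 (÷4) = (0, 0, 1, 10)
  row 1: subtract 10×row2 = (0, 1, 0, 10)
  row 3: subtract 10×row2 = (0, 0, 0, 9)
step 4: normalize row 3 (÷9) = (0, 0, 0, 1)
  row 0: subtract 11×row3 = (1, 0, 0, 0)
  row 1: subtract 10×row3 = (0, 1, 0, 0)
  row 2: subtract 10×row3 = (0, 0, 1, 0)

pivot columns: 0, 1, 2, 3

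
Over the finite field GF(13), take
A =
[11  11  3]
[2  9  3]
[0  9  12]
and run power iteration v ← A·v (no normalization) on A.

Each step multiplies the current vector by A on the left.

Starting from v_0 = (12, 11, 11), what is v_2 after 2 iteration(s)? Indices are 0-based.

v_2 = (4, 4, 3)

v_0 = (12, 11, 11).
v_1 = A·v_0 = (0, 0, 10).
v_2 = A·v_1 = (4, 4, 3).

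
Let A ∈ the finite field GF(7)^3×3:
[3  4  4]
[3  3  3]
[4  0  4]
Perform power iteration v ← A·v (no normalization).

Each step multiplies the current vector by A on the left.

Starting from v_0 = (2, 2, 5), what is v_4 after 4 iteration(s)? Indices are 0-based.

v_4 = (4, 1, 0)

v_0 = (2, 2, 5).
v_1 = A·v_0 = (6, 6, 0).
v_2 = A·v_1 = (0, 1, 3).
v_3 = A·v_2 = (2, 5, 5).
v_4 = A·v_3 = (4, 1, 0).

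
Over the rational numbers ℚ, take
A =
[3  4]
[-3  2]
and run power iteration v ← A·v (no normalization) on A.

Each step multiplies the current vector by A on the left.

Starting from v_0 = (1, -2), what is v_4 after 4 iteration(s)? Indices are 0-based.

v_4 = (149, 637)

v_0 = (1, -2).
v_1 = A·v_0 = (-5, -7).
v_2 = A·v_1 = (-43, 1).
v_3 = A·v_2 = (-125, 131).
v_4 = A·v_3 = (149, 637).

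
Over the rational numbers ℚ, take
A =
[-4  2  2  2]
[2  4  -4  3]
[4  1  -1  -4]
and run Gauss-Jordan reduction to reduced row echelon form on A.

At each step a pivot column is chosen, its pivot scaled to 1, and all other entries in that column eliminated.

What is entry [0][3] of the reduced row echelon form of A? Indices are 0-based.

M[0][3] = -19/14

step 1: normalize row 0 (÷-4) = (1, -1/2, -1/2, -1/2)
  row 1: subtract 2×row0 = (0, 5, -3, 4)
  row 2: subtract 4×row0 = (0, 3, 1, -2)
step 2: normalize row 1 (÷5) = (0, 1, -3/5, 4/5)
  row 0: subtract -1/2×row1 = (1, 0, -4/5, -1/10)
  row 2: subtract 3×row1 = (0, 0, 14/5, -22/5)
step 3: normalize row 2 (÷14/5) = (0, 0, 1, -11/7)
  row 0: subtract -4/5×row2 = (1, 0, 0, -19/14)
  row 1: subtract -3/5×row2 = (0, 1, 0, -1/7)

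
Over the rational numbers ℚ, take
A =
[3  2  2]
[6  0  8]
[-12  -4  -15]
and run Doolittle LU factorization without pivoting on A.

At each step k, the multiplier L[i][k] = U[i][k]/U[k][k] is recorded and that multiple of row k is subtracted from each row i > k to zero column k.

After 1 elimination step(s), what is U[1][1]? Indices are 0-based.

[col 0] pivot 3
  R1 -= 2*R0 → (0, -4, 4)  (L[1][0] := 2)
  R2 -= -4*R0 → (0, 4, -7)  (L[2][0] := -4)

U[1][1] = -4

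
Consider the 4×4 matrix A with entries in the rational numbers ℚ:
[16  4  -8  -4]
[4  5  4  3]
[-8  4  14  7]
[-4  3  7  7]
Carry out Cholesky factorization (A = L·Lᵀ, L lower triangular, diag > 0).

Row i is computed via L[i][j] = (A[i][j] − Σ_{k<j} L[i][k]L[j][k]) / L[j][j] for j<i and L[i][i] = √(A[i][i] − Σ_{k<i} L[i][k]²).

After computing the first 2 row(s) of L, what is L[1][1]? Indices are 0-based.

Step 1: L[0][0] = √(16) = 4.
  L[1][0] = (4) / L[0][0] = 1.
Step 2: L[1][1] = √(4) = 2.

L[1][1] = 2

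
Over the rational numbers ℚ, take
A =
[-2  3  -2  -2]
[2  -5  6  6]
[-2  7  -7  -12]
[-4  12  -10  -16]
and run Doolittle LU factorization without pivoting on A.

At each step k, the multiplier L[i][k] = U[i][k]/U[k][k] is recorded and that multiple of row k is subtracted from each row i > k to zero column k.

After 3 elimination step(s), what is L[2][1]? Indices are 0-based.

L[2][1] = -2

[col 0] pivot -2
  R1 -= -1*R0 → (0, -2, 4, 4)  (L[1][0] := -1)
  R2 -= 1*R0 → (0, 4, -5, -10)  (L[2][0] := 1)
  R3 -= 2*R0 → (0, 6, -6, -12)  (L[3][0] := 2)
[col 1] pivot -2
  R2 -= -2*R1 → (0, 0, 3, -2)  (L[2][1] := -2)
  R3 -= -3*R1 → (0, 0, 6, 0)  (L[3][1] := -3)
[col 2] pivot 3
  R3 -= 2*R2 → (0, 0, 0, 4)  (L[3][2] := 2)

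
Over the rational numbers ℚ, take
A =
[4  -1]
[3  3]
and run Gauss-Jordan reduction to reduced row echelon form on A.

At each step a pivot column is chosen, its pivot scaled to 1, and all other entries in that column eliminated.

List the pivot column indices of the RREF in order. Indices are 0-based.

step 1: normalize row 0 (÷4) = (1, -1/4)
  row 1: subtract 3×row0 = (0, 15/4)
step 2: normalize row 1 (÷15/4) = (0, 1)
  row 0: subtract -1/4×row1 = (1, 0)

pivot columns: 0, 1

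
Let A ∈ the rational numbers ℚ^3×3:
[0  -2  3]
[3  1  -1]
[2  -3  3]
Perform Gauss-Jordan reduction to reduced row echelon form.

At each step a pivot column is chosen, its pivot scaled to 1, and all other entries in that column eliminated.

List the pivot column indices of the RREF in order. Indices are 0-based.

[1] R0 <-> R1
[1] R0 /= 3  ⇒  (1, 1/3, -1/3)
     R2 -= 2·R0  ⇒  (0, -11/3, 11/3)
[2] R1 /= -2  ⇒  (0, 1, -3/2)
     R0 -= 1/3·R1  ⇒  (1, 0, 1/6)
     R2 -= -11/3·R1  ⇒  (0, 0, -11/6)
[3] R2 /= -11/6  ⇒  (0, 0, 1)
     R0 -= 1/6·R2  ⇒  (1, 0, 0)
     R1 -= -3/2·R2  ⇒  (0, 1, 0)

pivot columns: 0, 1, 2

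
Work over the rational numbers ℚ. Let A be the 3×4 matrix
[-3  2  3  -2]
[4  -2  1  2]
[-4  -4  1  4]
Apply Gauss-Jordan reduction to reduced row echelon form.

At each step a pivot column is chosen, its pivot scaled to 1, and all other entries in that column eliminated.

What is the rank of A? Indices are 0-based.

[1] R0 /= -3  ⇒  (1, -2/3, -1, 2/3)
     R1 -= 4·R0  ⇒  (0, 2/3, 5, -2/3)
     R2 -= -4·R0  ⇒  (0, -20/3, -3, 20/3)
[2] R1 /= 2/3  ⇒  (0, 1, 15/2, -1)
     R0 -= -2/3·R1  ⇒  (1, 0, 4, 0)
     R2 -= -20/3·R1  ⇒  (0, 0, 47, 0)
[3] R2 /= 47  ⇒  (0, 0, 1, 0)
     R0 -= 4·R2  ⇒  (1, 0, 0, 0)
     R1 -= 15/2·R2  ⇒  (0, 1, 0, -1)

rank = 3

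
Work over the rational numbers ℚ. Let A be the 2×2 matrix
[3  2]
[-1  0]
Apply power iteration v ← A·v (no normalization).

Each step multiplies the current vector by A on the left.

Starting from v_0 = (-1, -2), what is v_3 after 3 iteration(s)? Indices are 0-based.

v_3 = (-43, 19)

v_0 = (-1, -2).
v_1 = A·v_0 = (-7, 1).
v_2 = A·v_1 = (-19, 7).
v_3 = A·v_2 = (-43, 19).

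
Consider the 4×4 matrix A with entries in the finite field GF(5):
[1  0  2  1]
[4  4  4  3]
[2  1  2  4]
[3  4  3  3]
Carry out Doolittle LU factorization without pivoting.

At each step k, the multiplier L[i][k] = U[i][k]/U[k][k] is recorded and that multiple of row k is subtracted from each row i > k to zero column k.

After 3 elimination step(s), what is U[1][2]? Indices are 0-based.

k=0: U[0][0]=1
  eliminate (1,0): mult=4, new row 1: (0, 4, 1, 4); set L[1][0]=4
  eliminate (2,0): mult=2, new row 2: (0, 1, 3, 2); set L[2][0]=2
  eliminate (3,0): mult=3, new row 3: (0, 4, 2, 0); set L[3][0]=3
k=1: U[1][1]=4
  eliminate (2,1): mult=4, new row 2: (0, 0, 4, 1); set L[2][1]=4
  eliminate (3,1): mult=1, new row 3: (0, 0, 1, 1); set L[3][1]=1
k=2: U[2][2]=4
  eliminate (3,2): mult=4, new row 3: (0, 0, 0, 2); set L[3][2]=4

U[1][2] = 1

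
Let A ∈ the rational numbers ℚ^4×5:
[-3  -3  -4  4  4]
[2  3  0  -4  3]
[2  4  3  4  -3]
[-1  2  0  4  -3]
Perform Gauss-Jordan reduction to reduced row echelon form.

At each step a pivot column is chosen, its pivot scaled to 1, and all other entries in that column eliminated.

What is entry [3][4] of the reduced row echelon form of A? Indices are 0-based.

M[3][4] = 9/37

pivot(0,0)=-3: scale R0 → (1, 1, 4/3, -4/3, -4/3)
  clear (1,0): R1 −= (2)R0 → (0, 1, -8/3, -4/3, 17/3)
  clear (2,0): R2 −= (2)R0 → (0, 2, 1/3, 20/3, -1/3)
  clear (3,0): R3 −= (-1)R0 → (0, 3, 4/3, 8/3, -13/3)
pivot(1,1)=1: scale R1 → (0, 1, -8/3, -4/3, 17/3)
  clear (0,1): R0 −= (1)R1 → (1, 0, 4, 0, -7)
  clear (2,1): R2 −= (2)R1 → (0, 0, 17/3, 28/3, -35/3)
  clear (3,1): R3 −= (3)R1 → (0, 0, 28/3, 20/3, -64/3)
pivot(2,2)=17/3: scale R2 → (0, 0, 1, 28/17, -35/17)
  clear (0,2): R0 −= (4)R2 → (1, 0, 0, -112/17, 21/17)
  clear (1,2): R1 −= (-8/3)R2 → (0, 1, 0, 52/17, 3/17)
  clear (3,2): R3 −= (28/3)R2 → (0, 0, 0, -148/17, -36/17)
pivot(3,3)=-148/17: scale R3 → (0, 0, 0, 1, 9/37)
  clear (0,3): R0 −= (-112/17)R3 → (1, 0, 0, 0, 105/37)
  clear (1,3): R1 −= (52/17)R3 → (0, 1, 0, 0, -21/37)
  clear (2,3): R2 −= (28/17)R3 → (0, 0, 1, 0, -91/37)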